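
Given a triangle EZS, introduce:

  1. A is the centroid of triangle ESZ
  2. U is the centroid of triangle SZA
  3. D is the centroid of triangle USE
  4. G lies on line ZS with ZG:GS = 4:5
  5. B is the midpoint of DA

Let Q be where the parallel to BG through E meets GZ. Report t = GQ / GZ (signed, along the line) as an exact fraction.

Set E = (0, 0), Z = (1, 0), S = (0, 1); any affine frame gives the same invariant.
1. A is the centroid of triangle ESZ ⇒ A = (1/3, 1/3)
2. U is the centroid of triangle SZA ⇒ U = (4/9, 4/9)
3. D is the centroid of triangle USE ⇒ D = (4/27, 13/27)
4. G lies on line ZS with ZG:GS = 4:5 ⇒ G = (5/9, 4/9)
5. B is the midpoint of DA ⇒ B = (13/54, 11/27)
through E parallel to BG: direction (17/54, 1/27); meets GZ at Q = (17/19, 2/19)
Q = G + t·(Z−G) with t = 29/38

t = 29/38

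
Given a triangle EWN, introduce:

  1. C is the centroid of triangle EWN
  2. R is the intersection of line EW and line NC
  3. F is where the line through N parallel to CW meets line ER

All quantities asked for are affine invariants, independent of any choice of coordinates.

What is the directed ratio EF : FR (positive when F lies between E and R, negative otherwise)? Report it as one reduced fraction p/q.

Choose coordinates E = (0, 0), W = (1, 0), N = (0, 1).
1. C is the centroid of triangle EWN ⇒ C = (1/3, 1/3)
2. R is the intersection of line EW and line NC ⇒ R = (1/2, 0)
3. F is where the line through N parallel to CW meets line ER ⇒ F = (2, 0)
F = E + t·(R−E) with t = 4, so EF:FR = t:(1−t) = 4:-3

EF:FR = -4/3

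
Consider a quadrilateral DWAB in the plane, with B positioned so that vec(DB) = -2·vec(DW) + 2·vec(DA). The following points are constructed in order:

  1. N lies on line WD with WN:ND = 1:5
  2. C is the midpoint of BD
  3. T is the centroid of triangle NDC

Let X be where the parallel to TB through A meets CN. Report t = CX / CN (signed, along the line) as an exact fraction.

t = 3/2

Assign D = (0, 0), W = (1, 0), A = (0, 1), B = (-2, 2) — the answer is frame-independent, so this choice is without loss of generality.
1. N lies on line WD with WN:ND = 1:5 ⇒ N = (5/6, 0)
2. C is the midpoint of BD ⇒ C = (-1, 1)
3. T is the centroid of triangle NDC ⇒ T = (-1/18, 1/3)
through A parallel to TB: direction (-35/18, 5/3); meets CN at X = (7/4, -1/2)
X = C + t·(N−C) with t = 3/2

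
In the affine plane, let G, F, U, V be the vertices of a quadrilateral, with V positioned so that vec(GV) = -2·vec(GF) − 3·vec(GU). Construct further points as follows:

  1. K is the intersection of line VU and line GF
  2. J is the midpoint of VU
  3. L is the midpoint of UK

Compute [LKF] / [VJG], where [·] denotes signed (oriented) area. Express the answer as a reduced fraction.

[LKF]:[VJG] = -3/4

Set G = (0, 0), F = (1, 0), U = (0, 1), V = (-2, -3); any affine frame gives the same invariant.
1. K is the intersection of line VU and line GF ⇒ K = (-1/2, 0)
2. J is the midpoint of VU ⇒ J = (-1, -1)
3. L is the midpoint of UK ⇒ L = (-1/4, 1/2)
2·[LKF] = 3/4, 2·[VJG] = -1
[LKF]:[VJG] = 3/4:-1 = -3/4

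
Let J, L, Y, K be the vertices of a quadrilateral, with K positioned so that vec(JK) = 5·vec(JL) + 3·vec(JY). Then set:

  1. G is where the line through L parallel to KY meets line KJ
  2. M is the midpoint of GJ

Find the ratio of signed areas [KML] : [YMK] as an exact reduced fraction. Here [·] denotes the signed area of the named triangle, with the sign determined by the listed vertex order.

[KML]:[YMK] = 3/5

Assign J = (0, 0), L = (1, 0), Y = (0, 1), K = (5, 3) — the answer is frame-independent, so this choice is without loss of generality.
1. G is where the line through L parallel to KY meets line KJ ⇒ G = (-2, -6/5)
2. M is the midpoint of GJ ⇒ M = (-1, -3/5)
2·[KML] = 18/5, 2·[YMK] = 6
[KML]:[YMK] = 18/5:6 = 3/5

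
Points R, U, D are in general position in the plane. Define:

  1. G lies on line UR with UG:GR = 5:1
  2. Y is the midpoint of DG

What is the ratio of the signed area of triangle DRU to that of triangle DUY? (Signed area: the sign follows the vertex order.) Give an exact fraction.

[DRU]:[DUY] = -12/5

Assign R = (0, 0), U = (1, 0), D = (0, 1) — the answer is frame-independent, so this choice is without loss of generality.
1. G lies on line UR with UG:GR = 5:1 ⇒ G = (1/6, 0)
2. Y is the midpoint of DG ⇒ Y = (1/12, 1/2)
2·[DRU] = 1, 2·[DUY] = -5/12
[DRU]:[DUY] = 1:-5/12 = -12/5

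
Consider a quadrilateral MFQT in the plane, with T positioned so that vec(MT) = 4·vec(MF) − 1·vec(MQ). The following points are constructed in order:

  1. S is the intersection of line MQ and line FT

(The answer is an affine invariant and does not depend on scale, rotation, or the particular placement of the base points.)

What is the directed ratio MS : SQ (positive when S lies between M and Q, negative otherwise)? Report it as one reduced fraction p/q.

MS:SQ = 1/2

Set M = (0, 0), F = (1, 0), Q = (0, 1), T = (4, -1); any affine frame gives the same invariant.
1. S is the intersection of line MQ and line FT ⇒ S = (0, 1/3)
S = M + t·(Q−M) with t = 1/3, so MS:SQ = t:(1−t) = 1/3:2/3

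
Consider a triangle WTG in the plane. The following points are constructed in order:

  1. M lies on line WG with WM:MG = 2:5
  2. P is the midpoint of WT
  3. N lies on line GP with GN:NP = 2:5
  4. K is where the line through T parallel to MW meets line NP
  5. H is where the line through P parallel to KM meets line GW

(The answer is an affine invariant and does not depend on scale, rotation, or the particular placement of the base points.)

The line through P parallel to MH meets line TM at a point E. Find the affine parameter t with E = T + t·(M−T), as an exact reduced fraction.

t = 1/2

Choose coordinates W = (0, 0), T = (1, 0), G = (0, 1).
1. M lies on line WG with WM:MG = 2:5 ⇒ M = (0, 2/7)
2. P is the midpoint of WT ⇒ P = (1/2, 0)
3. N lies on line GP with GN:NP = 2:5 ⇒ N = (1/7, 5/7)
4. K is where the line through T parallel to MW meets line NP ⇒ K = (1, -1)
5. H is where the line through P parallel to KM meets line GW ⇒ H = (0, 9/14)
through P parallel to MH: direction (0, 5/14); meets TM at E = (1/2, 1/7)
E = T + t·(M−T) with t = 1/2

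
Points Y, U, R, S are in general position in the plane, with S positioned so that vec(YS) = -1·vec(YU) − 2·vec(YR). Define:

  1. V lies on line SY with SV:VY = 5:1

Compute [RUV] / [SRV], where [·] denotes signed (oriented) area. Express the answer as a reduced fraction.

Set Y = (0, 0), U = (1, 0), R = (0, 1), S = (-1, -2); any affine frame gives the same invariant.
1. V lies on line SY with SV:VY = 5:1 ⇒ V = (-1/6, -1/3)
2·[RUV] = -3/2, 2·[SRV] = -5/6
[RUV]:[SRV] = -3/2:-5/6 = 9/5

[RUV]:[SRV] = 9/5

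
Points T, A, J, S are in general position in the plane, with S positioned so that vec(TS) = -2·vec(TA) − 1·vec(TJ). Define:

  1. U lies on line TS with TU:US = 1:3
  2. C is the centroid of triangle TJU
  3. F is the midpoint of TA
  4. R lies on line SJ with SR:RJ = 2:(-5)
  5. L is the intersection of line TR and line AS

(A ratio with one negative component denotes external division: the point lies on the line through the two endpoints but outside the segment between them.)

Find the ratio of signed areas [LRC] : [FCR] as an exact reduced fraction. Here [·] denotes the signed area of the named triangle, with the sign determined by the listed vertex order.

Assign T = (0, 0), A = (1, 0), J = (0, 1), S = (-2, -1) — the answer is frame-independent, so this choice is without loss of generality.
1. U lies on line TS with TU:US = 1:3 ⇒ U = (-1/2, -1/4)
2. C is the centroid of triangle TJU ⇒ C = (-1/6, 1/4)
3. F is the midpoint of TA ⇒ F = (1/2, 0)
4. R lies on line SJ with SR:RJ = 2:(-5) ⇒ R = (-10/3, -7/3)
5. L is the intersection of line TR and line AS ⇒ L = (-10/11, -7/11)
2·[LRC] = -8/9, 2·[FCR] = 181/72
[LRC]:[FCR] = -8/9:181/72 = -64/181

[LRC]:[FCR] = -64/181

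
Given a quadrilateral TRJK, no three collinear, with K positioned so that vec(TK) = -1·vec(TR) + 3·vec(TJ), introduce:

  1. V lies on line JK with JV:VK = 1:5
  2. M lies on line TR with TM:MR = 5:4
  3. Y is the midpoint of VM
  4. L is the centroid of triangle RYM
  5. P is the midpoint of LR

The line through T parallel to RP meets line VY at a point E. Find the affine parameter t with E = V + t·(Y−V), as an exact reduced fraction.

Work in coordinates with T = (0, 0), R = (1, 0), J = (0, 1), K = (-1, 3).
1. V lies on line JK with JV:VK = 1:5 ⇒ V = (-1/6, 4/3)
2. M lies on line TR with TM:MR = 5:4 ⇒ M = (5/9, 0)
3. Y is the midpoint of VM ⇒ Y = (7/36, 2/3)
4. L is the centroid of triangle RYM ⇒ L = (7/12, 2/9)
5. P is the midpoint of LR ⇒ P = (19/24, 1/9)
through T parallel to RP: direction (-5/24, 1/9); meets VY at E = (25/32, -5/12)
E = V + t·(Y−V) with t = 21/8

t = 21/8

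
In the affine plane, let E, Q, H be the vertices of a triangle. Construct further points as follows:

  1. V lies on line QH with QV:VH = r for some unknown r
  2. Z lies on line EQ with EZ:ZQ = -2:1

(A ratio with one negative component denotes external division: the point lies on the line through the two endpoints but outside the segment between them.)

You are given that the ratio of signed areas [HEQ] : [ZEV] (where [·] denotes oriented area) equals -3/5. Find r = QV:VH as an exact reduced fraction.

r = 5

Set E = (0, 0), Q = (1, 0), H = (0, 1); any affine frame gives the same invariant.
1. With QV:VH = r, write λ = r/(r+1) so V = Q + λ·(H−Q); V is affine-linear in λ
2. Z lies on line EQ with EZ:ZQ = -2:1 ⇒ Z = (2, 0)
Every point depending on V is an affine combination of V and λ-independent points, so each such coordinate is linear in λ; the λ² term in each signed area is a multiple of (H−Q)×(H−Q) = 0, so 2·[HEQ] and 2·[ZEV] are each linear in λ. Evaluating at λ=0 and λ=1:
  2·[HEQ] = 1,   2·[ZEV] = -2·λ
So [HEQ]:[ZEV] = (1) / (-2·λ). Setting this equal to -3/5:
  1 = -3/5·(-2·λ)  ⇒  λ = 5/6
Then r = λ/(1−λ) = (5/6)/(1/6) = 5. Check: with r = 5, V = (1/6, 5/6) and [HEQ]:[ZEV] = -3/5 as required.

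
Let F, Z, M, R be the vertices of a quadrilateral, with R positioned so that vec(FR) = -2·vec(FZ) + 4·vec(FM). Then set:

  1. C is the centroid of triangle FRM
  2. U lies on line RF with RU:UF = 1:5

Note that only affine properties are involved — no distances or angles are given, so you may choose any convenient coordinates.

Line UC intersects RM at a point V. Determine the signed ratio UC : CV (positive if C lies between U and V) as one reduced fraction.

UC:CV = -1/2

Set F = (0, 0), Z = (1, 0), M = (0, 1), R = (-2, 4); any affine frame gives the same invariant.
1. C is the centroid of triangle FRM ⇒ C = (-2/3, 5/3)
2. U lies on line RF with RU:UF = 1:5 ⇒ U = (-5/3, 10/3)
line UC meets RM at V = (-8/3, 5)
C = U + t·(V−U) with t = -1, so UC:CV = -1:2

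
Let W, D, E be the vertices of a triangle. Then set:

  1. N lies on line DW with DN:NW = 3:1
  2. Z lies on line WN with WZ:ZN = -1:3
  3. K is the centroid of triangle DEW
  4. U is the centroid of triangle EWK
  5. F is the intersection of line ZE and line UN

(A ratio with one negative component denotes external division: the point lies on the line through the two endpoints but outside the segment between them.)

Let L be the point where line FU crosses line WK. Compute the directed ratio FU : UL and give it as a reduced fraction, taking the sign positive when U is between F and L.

Choose coordinates W = (0, 0), D = (1, 0), E = (0, 1).
1. N lies on line DW with DN:NW = 3:1 ⇒ N = (1/4, 0)
2. Z lies on line WN with WZ:ZN = -1:3 ⇒ Z = (-1/8, 0)
3. K is the centroid of triangle DEW ⇒ K = (1/3, 1/3)
4. U is the centroid of triangle EWK ⇒ U = (1/9, 4/9)
5. F is the intersection of line ZE and line UN ⇒ F = (-1/56, 6/7)
line FU meets WK at L = (4/21, 4/21)
U = F + t·(L−F) with t = 13/21, so FU:UL = 13/21:8/21

FU:UL = 13/8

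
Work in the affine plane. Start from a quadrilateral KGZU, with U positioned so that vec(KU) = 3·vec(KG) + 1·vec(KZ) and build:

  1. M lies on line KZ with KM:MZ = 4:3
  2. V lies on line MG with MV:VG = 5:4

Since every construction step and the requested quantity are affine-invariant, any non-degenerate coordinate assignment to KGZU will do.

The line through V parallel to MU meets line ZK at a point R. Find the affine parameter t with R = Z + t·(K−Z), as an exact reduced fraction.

Work in coordinates with K = (0, 0), G = (1, 0), Z = (0, 1), U = (3, 1).
1. M lies on line KZ with KM:MZ = 4:3 ⇒ M = (0, 4/7)
2. V lies on line MG with MV:VG = 5:4 ⇒ V = (5/9, 16/63)
through V parallel to MU: direction (3, 3/7); meets ZK at R = (0, 11/63)
R = Z + t·(K−Z) with t = 52/63

t = 52/63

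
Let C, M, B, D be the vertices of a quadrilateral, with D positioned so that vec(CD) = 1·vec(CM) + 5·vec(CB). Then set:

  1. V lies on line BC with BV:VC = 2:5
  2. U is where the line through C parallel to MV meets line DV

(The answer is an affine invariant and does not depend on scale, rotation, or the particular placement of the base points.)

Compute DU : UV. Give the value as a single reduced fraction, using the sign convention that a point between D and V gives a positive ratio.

DU:UV = -8

Choose coordinates C = (0, 0), M = (1, 0), B = (0, 1), D = (1, 5).
1. V lies on line BC with BV:VC = 2:5 ⇒ V = (0, 5/7)
2. U is where the line through C parallel to MV meets line DV ⇒ U = (-1/7, 5/49)
U = D + t·(V−D) with t = 8/7, so DU:UV = t:(1−t) = 8/7:-1/7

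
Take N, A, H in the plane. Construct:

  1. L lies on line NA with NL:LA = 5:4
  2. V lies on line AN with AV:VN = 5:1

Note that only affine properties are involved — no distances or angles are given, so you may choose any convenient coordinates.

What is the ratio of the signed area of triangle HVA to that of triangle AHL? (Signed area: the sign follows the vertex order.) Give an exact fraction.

Work in coordinates with N = (0, 0), A = (1, 0), H = (0, 1).
1. L lies on line NA with NL:LA = 5:4 ⇒ L = (5/9, 0)
2. V lies on line AN with AV:VN = 5:1 ⇒ V = (1/6, 0)
2·[HVA] = 5/6, 2·[AHL] = 4/9
[HVA]:[AHL] = 5/6:4/9 = 15/8

[HVA]:[AHL] = 15/8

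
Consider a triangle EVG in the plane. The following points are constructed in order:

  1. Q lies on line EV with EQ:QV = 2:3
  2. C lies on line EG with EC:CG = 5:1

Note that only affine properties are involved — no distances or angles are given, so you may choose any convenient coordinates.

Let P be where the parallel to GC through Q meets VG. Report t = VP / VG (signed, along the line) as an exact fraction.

Assign E = (0, 0), V = (1, 0), G = (0, 1) — the answer is frame-independent, so this choice is without loss of generality.
1. Q lies on line EV with EQ:QV = 2:3 ⇒ Q = (2/5, 0)
2. C lies on line EG with EC:CG = 5:1 ⇒ C = (0, 5/6)
through Q parallel to GC: direction (0, -1/6); meets VG at P = (2/5, 3/5)
P = V + t·(G−V) with t = 3/5

t = 3/5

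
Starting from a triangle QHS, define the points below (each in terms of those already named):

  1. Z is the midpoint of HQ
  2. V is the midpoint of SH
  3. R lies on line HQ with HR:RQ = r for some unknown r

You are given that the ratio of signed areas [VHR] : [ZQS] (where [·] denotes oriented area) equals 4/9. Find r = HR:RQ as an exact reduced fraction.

Work in coordinates with Q = (0, 0), H = (1, 0), S = (0, 1).
1. Z is the midpoint of HQ ⇒ Z = (1/2, 0)
2. V is the midpoint of SH ⇒ V = (1/2, 1/2)
3. With HR:RQ = r, write λ = r/(r+1) so R = H + λ·(Q−H); R is affine-linear in λ
Every point depending on R is an affine combination of R and λ-independent points, so each such coordinate is linear in λ; the λ² term in each signed area is a multiple of (Q−H)×(Q−H) = 0, so 2·[VHR] and 2·[ZQS] are each linear in λ. Evaluating at λ=0 and λ=1:
  2·[VHR] = -1/2·λ,   2·[ZQS] = -1/2
So [VHR]:[ZQS] = (-1/2·λ) / (-1/2). Setting this equal to 4/9:
  -1/2·λ = 4/9·(-1/2)  ⇒  λ = 4/9
Then r = λ/(1−λ) = (4/9)/(5/9) = 4/5. Check: with r = 4/5, R = (5/9, 0) and [VHR]:[ZQS] = 4/9 as required.

r = 4/5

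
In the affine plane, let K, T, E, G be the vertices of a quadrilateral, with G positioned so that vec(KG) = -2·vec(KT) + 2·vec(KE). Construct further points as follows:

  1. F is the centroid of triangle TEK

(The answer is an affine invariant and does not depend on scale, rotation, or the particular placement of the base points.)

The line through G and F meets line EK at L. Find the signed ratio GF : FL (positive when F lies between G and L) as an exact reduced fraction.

Assign K = (0, 0), T = (1, 0), E = (0, 1), G = (-2, 2) — the answer is frame-independent, so this choice is without loss of generality.
1. F is the centroid of triangle TEK ⇒ F = (1/3, 1/3)
line GF meets EK at L = (0, 4/7)
F = G + t·(L−G) with t = 7/6, so GF:FL = 7/6:-1/6

GF:FL = -7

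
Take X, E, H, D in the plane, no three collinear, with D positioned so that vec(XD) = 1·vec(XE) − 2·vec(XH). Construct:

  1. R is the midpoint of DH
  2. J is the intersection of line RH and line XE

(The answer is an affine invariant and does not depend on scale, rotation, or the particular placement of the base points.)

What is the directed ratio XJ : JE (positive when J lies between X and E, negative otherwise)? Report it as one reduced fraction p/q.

Set X = (0, 0), E = (1, 0), H = (0, 1), D = (1, -2); any affine frame gives the same invariant.
1. R is the midpoint of DH ⇒ R = (1/2, -1/2)
2. J is the intersection of line RH and line XE ⇒ J = (1/3, 0)
J = X + t·(E−X) with t = 1/3, so XJ:JE = t:(1−t) = 1/3:2/3

XJ:JE = 1/2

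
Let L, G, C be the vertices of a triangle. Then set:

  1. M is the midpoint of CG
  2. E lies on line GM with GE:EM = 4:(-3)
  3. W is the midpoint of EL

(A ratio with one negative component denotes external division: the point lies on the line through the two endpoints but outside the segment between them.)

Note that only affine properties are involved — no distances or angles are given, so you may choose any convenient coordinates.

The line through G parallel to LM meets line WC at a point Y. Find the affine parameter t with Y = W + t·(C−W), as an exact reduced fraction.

t = 5

Choose coordinates L = (0, 0), G = (1, 0), C = (0, 1).
1. M is the midpoint of CG ⇒ M = (1/2, 1/2)
2. E lies on line GM with GE:EM = 4:(-3) ⇒ E = (-1, 2)
3. W is the midpoint of EL ⇒ W = (-1/2, 1)
through G parallel to LM: direction (1/2, 1/2); meets WC at Y = (2, 1)
Y = W + t·(C−W) with t = 5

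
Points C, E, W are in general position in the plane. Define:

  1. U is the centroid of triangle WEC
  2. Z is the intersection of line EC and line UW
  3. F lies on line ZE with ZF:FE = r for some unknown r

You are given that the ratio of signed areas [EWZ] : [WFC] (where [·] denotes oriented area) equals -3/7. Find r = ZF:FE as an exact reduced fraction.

r = -4

Assign C = (0, 0), E = (1, 0), W = (0, 1) — the answer is frame-independent, so this choice is without loss of generality.
1. U is the centroid of triangle WEC ⇒ U = (1/3, 1/3)
2. Z is the intersection of line EC and line UW ⇒ Z = (1/2, 0)
3. With ZF:FE = r, write λ = r/(r+1) so F = Z + λ·(E−Z); F is affine-linear in λ
Every point depending on F is an affine combination of F and λ-independent points, so each such coordinate is linear in λ; the λ² term in each signed area is a multiple of (E−Z)×(E−Z) = 0, so 2·[EWZ] and 2·[WFC] are each linear in λ. Evaluating at λ=0 and λ=1:
  2·[EWZ] = 1/2,   2·[WFC] = -1/2·λ − 1/2
So [EWZ]:[WFC] = (1/2) / (-1/2·λ − 1/2). Setting this equal to -3/7:
  1/2 = -3/7·(-1/2·λ − 1/2)  ⇒  λ = 4/3
Then r = λ/(1−λ) = (4/3)/(-1/3) = -4. Check: with r = -4, F = (7/6, 0) and [EWZ]:[WFC] = -3/7 as required.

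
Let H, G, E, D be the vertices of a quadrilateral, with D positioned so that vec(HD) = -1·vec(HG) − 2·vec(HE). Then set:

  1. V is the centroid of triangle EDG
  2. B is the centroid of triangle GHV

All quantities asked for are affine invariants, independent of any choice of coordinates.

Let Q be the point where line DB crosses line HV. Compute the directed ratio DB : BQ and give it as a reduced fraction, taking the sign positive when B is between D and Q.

DB:BQ = -4

Choose coordinates H = (0, 0), G = (1, 0), E = (0, 1), D = (-1, -2).
1. V is the centroid of triangle EDG ⇒ V = (0, -1/3)
2. B is the centroid of triangle GHV ⇒ B = (1/3, -1/9)
line DB meets HV at Q = (0, -7/12)
B = D + t·(Q−D) with t = 4/3, so DB:BQ = 4/3:-1/3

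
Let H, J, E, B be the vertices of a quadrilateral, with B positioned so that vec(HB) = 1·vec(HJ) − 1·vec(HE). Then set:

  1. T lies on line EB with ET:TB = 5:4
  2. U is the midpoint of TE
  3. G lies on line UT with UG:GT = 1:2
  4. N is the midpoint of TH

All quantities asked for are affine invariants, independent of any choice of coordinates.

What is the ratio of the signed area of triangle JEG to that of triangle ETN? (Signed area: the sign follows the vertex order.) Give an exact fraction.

Work in coordinates with H = (0, 0), J = (1, 0), E = (0, 1), B = (1, -1).
1. T lies on line EB with ET:TB = 5:4 ⇒ T = (5/9, -1/9)
2. U is the midpoint of TE ⇒ U = (5/18, 4/9)
3. G lies on line UT with UG:GT = 1:2 ⇒ G = (10/27, 7/27)
4. N is the midpoint of TH ⇒ N = (5/18, -1/18)
2·[JEG] = 10/27, 2·[ETN] = -5/18
[JEG]:[ETN] = 10/27:-5/18 = -4/3

[JEG]:[ETN] = -4/3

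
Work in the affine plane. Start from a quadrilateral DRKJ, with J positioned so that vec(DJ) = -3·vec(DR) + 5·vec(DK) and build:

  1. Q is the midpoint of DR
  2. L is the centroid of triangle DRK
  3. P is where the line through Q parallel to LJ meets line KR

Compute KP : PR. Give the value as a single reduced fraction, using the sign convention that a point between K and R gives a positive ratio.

KP:PR = -3/7

Choose coordinates D = (0, 0), R = (1, 0), K = (0, 1), J = (-3, 5).
1. Q is the midpoint of DR ⇒ Q = (1/2, 0)
2. L is the centroid of triangle DRK ⇒ L = (1/3, 1/3)
3. P is where the line through Q parallel to LJ meets line KR ⇒ P = (-3/4, 7/4)
P = K + t·(R−K) with t = -3/4, so KP:PR = t:(1−t) = -3/4:7/4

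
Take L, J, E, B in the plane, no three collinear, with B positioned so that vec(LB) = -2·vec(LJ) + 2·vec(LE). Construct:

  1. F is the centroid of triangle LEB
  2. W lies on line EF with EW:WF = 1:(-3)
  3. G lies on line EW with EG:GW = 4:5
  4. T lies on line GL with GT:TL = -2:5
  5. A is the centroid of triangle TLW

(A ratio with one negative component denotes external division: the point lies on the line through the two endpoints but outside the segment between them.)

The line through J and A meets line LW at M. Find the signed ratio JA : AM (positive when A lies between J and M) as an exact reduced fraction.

Choose coordinates L = (0, 0), J = (1, 0), E = (0, 1), B = (-2, 2).
1. F is the centroid of triangle LEB ⇒ F = (-2/3, 1)
2. W lies on line EF with EW:WF = 1:(-3) ⇒ W = (1/3, 1)
3. G lies on line EW with EG:GW = 4:5 ⇒ G = (4/27, 1)
4. T lies on line GL with GT:TL = -2:5 ⇒ T = (20/81, 5/3)
5. A is the centroid of triangle TLW ⇒ A = (47/243, 8/9)
line JA meets LW at M = (18/67, 54/67)
A = J + t·(M−J) with t = 268/243, so JA:AM = 268/243:-25/243

JA:AM = -268/25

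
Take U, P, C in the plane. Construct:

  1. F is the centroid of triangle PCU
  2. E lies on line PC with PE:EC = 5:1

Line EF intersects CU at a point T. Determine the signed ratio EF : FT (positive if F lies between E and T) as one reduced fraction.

EF:FT = -1/2

Choose coordinates U = (0, 0), P = (1, 0), C = (0, 1).
1. F is the centroid of triangle PCU ⇒ F = (1/3, 1/3)
2. E lies on line PC with PE:EC = 5:1 ⇒ E = (1/6, 5/6)
line EF meets CU at T = (0, 4/3)
F = E + t·(T−E) with t = -1, so EF:FT = -1:2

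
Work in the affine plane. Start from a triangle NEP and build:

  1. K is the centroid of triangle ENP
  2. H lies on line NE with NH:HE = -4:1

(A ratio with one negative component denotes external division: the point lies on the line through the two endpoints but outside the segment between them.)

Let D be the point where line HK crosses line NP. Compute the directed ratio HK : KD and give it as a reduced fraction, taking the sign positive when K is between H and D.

HK:KD = 3

Work in coordinates with N = (0, 0), E = (1, 0), P = (0, 1).
1. K is the centroid of triangle ENP ⇒ K = (1/3, 1/3)
2. H lies on line NE with NH:HE = -4:1 ⇒ H = (4/3, 0)
line HK meets NP at D = (0, 4/9)
K = H + t·(D−H) with t = 3/4, so HK:KD = 3/4:1/4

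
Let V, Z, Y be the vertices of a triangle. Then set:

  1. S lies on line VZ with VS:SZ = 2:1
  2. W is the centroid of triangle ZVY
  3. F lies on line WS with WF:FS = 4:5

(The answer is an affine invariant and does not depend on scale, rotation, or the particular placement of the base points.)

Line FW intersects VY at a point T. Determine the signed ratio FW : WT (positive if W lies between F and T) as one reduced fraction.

FW:WT = 4/9

Work in coordinates with V = (0, 0), Z = (1, 0), Y = (0, 1).
1. S lies on line VZ with VS:SZ = 2:1 ⇒ S = (2/3, 0)
2. W is the centroid of triangle ZVY ⇒ W = (1/3, 1/3)
3. F lies on line WS with WF:FS = 4:5 ⇒ F = (13/27, 5/27)
line FW meets VY at T = (0, 2/3)
W = F + t·(T−F) with t = 4/13, so FW:WT = 4/13:9/13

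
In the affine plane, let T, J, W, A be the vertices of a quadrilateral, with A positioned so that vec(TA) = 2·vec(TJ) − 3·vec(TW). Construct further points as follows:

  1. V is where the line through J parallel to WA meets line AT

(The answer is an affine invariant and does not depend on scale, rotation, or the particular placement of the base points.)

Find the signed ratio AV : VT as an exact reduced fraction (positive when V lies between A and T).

Assign T = (0, 0), J = (1, 0), W = (0, 1), A = (2, -3) — the answer is frame-independent, so this choice is without loss of generality.
1. V is where the line through J parallel to WA meets line AT ⇒ V = (4, -6)
V = A + t·(T−A) with t = -1, so AV:VT = t:(1−t) = -1:2

AV:VT = -1/2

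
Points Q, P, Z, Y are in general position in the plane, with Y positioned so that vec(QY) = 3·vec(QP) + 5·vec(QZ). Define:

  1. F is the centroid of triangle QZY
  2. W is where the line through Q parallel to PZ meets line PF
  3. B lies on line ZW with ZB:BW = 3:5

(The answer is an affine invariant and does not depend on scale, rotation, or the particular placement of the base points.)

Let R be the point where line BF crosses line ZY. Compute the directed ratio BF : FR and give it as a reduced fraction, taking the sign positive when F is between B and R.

BF:FR = 11/4

Assign Q = (0, 0), P = (1, 0), Z = (0, 1), Y = (3, 5) — the answer is frame-independent, so this choice is without loss of generality.
1. F is the centroid of triangle QZY ⇒ F = (1, 2)
2. W is where the line through Q parallel to PZ meets line PF ⇒ W = (1, -1)
3. B lies on line ZW with ZB:BW = 3:5 ⇒ B = (3/8, 1/4)
line BF meets ZY at R = (27/22, 29/11)
F = B + t·(R−B) with t = 11/15, so BF:FR = 11/15:4/15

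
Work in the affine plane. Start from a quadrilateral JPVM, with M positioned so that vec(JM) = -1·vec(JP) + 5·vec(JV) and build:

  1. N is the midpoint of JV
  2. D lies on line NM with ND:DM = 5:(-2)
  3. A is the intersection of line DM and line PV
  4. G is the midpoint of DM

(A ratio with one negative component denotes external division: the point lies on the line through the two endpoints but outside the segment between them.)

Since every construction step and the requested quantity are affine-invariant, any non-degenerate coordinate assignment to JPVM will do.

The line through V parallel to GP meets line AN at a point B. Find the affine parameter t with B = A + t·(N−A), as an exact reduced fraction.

t = -25/24

Assign J = (0, 0), P = (1, 0), V = (0, 1), M = (-1, 5) — the answer is frame-independent, so this choice is without loss of generality.
1. N is the midpoint of JV ⇒ N = (0, 1/2)
2. D lies on line NM with ND:DM = 5:(-2) ⇒ D = (-5/3, 8)
3. A is the intersection of line DM and line PV ⇒ A = (-1/7, 8/7)
4. G is the midpoint of DM ⇒ G = (-4/3, 13/2)
through V parallel to GP: direction (7/3, -13/2); meets AN at B = (-7/24, 29/16)
B = A + t·(N−A) with t = -25/24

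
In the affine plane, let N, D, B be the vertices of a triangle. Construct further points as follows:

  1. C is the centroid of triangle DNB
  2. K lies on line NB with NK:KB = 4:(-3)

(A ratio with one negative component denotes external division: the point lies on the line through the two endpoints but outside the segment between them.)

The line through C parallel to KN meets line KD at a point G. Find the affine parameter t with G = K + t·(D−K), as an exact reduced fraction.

Set N = (0, 0), D = (1, 0), B = (0, 1); any affine frame gives the same invariant.
1. C is the centroid of triangle DNB ⇒ C = (1/3, 1/3)
2. K lies on line NB with NK:KB = 4:(-3) ⇒ K = (0, 4)
through C parallel to KN: direction (0, -4); meets KD at G = (1/3, 8/3)
G = K + t·(D−K) with t = 1/3

t = 1/3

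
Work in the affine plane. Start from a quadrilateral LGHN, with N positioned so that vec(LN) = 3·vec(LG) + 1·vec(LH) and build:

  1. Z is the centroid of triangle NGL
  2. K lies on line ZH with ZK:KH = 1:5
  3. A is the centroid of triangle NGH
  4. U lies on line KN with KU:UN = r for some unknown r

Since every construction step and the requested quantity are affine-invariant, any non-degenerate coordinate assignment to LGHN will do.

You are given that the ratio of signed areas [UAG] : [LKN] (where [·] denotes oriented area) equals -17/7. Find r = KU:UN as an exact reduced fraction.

Work in coordinates with L = (0, 0), G = (1, 0), H = (0, 1), N = (3, 1).
1. Z is the centroid of triangle NGL ⇒ Z = (4/3, 1/3)
2. K lies on line ZH with ZK:KH = 1:5 ⇒ K = (10/9, 4/9)
3. A is the centroid of triangle NGH ⇒ A = (4/3, 2/3)
4. With KU:UN = r, write λ = r/(r+1) so U = K + λ·(N−K); U is affine-linear in λ
Every point depending on U is an affine combination of U and λ-independent points, so each such coordinate is linear in λ; the λ² term in each signed area is a multiple of (N−K)×(N−K) = 0, so 2·[UAG] and 2·[LKN] are each linear in λ. Evaluating at λ=0 and λ=1:
  2·[UAG] = 29/27·λ − 2/27,   2·[LKN] = -2/9
So [UAG]:[LKN] = (29/27·λ − 2/27) / (-2/9). Setting this equal to -17/7:
  29/27·λ − 2/27 = -17/7·(-2/9)  ⇒  λ = 4/7
Then r = λ/(1−λ) = (4/7)/(3/7) = 4/3. Check: with r = 4/3, U = (46/21, 16/21) and [UAG]:[LKN] = -17/7 as required.

r = 4/3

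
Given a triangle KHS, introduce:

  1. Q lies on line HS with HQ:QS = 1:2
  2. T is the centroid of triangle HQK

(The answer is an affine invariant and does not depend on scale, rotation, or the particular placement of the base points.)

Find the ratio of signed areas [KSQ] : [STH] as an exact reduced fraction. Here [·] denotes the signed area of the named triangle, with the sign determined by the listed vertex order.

Set K = (0, 0), H = (1, 0), S = (0, 1); any affine frame gives the same invariant.
1. Q lies on line HS with HQ:QS = 1:2 ⇒ Q = (2/3, 1/3)
2. T is the centroid of triangle HQK ⇒ T = (5/9, 1/9)
2·[KSQ] = -2/3, 2·[STH] = 1/3
[KSQ]:[STH] = -2/3:1/3 = -2

[KSQ]:[STH] = -2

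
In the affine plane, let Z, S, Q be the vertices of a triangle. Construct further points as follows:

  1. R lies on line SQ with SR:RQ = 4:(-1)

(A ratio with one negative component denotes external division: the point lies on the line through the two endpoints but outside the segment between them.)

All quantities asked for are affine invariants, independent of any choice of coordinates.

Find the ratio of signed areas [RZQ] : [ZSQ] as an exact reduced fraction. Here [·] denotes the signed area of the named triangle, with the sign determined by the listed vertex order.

[RZQ]:[ZSQ] = 1/3

Assign Z = (0, 0), S = (1, 0), Q = (0, 1) — the answer is frame-independent, so this choice is without loss of generality.
1. R lies on line SQ with SR:RQ = 4:(-1) ⇒ R = (-1/3, 4/3)
2·[RZQ] = 1/3, 2·[ZSQ] = 1
[RZQ]:[ZSQ] = 1/3:1 = 1/3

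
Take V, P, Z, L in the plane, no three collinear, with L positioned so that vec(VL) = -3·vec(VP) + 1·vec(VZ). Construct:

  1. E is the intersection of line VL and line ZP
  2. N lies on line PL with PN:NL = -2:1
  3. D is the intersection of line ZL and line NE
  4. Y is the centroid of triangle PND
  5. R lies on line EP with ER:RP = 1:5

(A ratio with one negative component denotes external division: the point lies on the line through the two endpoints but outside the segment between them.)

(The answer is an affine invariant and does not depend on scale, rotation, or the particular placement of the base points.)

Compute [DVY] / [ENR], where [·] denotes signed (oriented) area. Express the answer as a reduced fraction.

[DVY]:[ENR] = -4/5

Assign V = (0, 0), P = (1, 0), Z = (0, 1), L = (-3, 1) — the answer is frame-independent, so this choice is without loss of generality.
1. E is the intersection of line VL and line ZP ⇒ E = (3/2, -1/2)
2. N lies on line PL with PN:NL = -2:1 ⇒ N = (-7, 2)
3. D is the intersection of line ZL and line NE ⇒ D = (-18/5, 1)
4. Y is the centroid of triangle PND ⇒ Y = (-16/5, 1)
5. R lies on line EP with ER:RP = 1:5 ⇒ R = (17/12, -5/12)
2·[DVY] = 2/5, 2·[ENR] = -1/2
[DVY]:[ENR] = 2/5:-1/2 = -4/5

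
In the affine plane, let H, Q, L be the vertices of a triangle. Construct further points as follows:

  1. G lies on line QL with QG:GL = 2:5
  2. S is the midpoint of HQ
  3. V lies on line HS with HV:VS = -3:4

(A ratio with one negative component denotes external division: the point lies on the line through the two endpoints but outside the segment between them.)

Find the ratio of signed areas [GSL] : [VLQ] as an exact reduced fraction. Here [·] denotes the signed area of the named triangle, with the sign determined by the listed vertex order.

[GSL]:[VLQ] = 1/7

Choose coordinates H = (0, 0), Q = (1, 0), L = (0, 1).
1. G lies on line QL with QG:GL = 2:5 ⇒ G = (5/7, 2/7)
2. S is the midpoint of HQ ⇒ S = (1/2, 0)
3. V lies on line HS with HV:VS = -3:4 ⇒ V = (-3/2, 0)
2·[GSL] = -5/14, 2·[VLQ] = -5/2
[GSL]:[VLQ] = -5/14:-5/2 = 1/7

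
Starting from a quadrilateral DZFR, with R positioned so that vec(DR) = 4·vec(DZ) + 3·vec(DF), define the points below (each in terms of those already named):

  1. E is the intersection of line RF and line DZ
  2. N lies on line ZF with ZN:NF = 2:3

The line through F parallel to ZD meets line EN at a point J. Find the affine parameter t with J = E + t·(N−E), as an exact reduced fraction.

Work in coordinates with D = (0, 0), Z = (1, 0), F = (0, 1), R = (4, 3).
1. E is the intersection of line RF and line DZ ⇒ E = (-2, 0)
2. N lies on line ZF with ZN:NF = 2:3 ⇒ N = (3/5, 2/5)
through F parallel to ZD: direction (-1, 0); meets EN at J = (9/2, 1)
J = E + t·(N−E) with t = 5/2

t = 5/2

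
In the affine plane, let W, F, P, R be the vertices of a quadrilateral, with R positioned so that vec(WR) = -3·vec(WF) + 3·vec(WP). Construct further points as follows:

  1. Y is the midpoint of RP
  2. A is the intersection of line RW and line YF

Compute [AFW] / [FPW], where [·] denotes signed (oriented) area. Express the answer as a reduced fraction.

Set W = (0, 0), F = (1, 0), P = (0, 1), R = (-3, 3); any affine frame gives the same invariant.
1. Y is the midpoint of RP ⇒ Y = (-3/2, 2)
2. A is the intersection of line RW and line YF ⇒ A = (-4, 4)
2·[AFW] = -4, 2·[FPW] = 1
[AFW]:[FPW] = -4:1 = -4

[AFW]:[FPW] = -4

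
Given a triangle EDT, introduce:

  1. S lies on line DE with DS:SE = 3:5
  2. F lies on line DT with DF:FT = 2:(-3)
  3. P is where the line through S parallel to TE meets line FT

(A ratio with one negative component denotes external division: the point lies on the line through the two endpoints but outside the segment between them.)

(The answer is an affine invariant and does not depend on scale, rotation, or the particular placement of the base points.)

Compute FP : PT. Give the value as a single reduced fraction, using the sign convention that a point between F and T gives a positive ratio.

FP:PT = 19/5

Set E = (0, 0), D = (1, 0), T = (0, 1); any affine frame gives the same invariant.
1. S lies on line DE with DS:SE = 3:5 ⇒ S = (5/8, 0)
2. F lies on line DT with DF:FT = 2:(-3) ⇒ F = (3, -2)
3. P is where the line through S parallel to TE meets line FT ⇒ P = (5/8, 3/8)
P = F + t·(T−F) with t = 19/24, so FP:PT = t:(1−t) = 19/24:5/24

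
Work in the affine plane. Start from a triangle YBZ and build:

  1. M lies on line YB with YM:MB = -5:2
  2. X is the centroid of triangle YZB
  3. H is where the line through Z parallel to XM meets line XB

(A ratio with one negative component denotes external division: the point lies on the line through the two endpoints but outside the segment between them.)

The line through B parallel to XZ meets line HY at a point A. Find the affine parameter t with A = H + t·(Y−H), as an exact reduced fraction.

t = 9/5

Set Y = (0, 0), B = (1, 0), Z = (0, 1); any affine frame gives the same invariant.
1. M lies on line YB with YM:MB = -5:2 ⇒ M = (5/3, 0)
2. X is the centroid of triangle YZB ⇒ X = (1/3, 1/3)
3. H is where the line through Z parallel to XM meets line XB ⇒ H = (-2, 3/2)
through B parallel to XZ: direction (-1/3, 2/3); meets HY at A = (8/5, -6/5)
A = H + t·(Y−H) with t = 9/5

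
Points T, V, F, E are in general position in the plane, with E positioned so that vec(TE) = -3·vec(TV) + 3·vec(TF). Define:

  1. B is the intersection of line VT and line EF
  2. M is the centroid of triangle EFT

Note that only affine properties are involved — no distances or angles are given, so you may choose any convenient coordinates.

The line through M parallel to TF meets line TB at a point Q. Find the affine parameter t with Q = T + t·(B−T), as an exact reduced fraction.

t = -2/3

Set T = (0, 0), V = (1, 0), F = (0, 1), E = (-3, 3); any affine frame gives the same invariant.
1. B is the intersection of line VT and line EF ⇒ B = (3/2, 0)
2. M is the centroid of triangle EFT ⇒ M = (-1, 4/3)
through M parallel to TF: direction (0, 1); meets TB at Q = (-1, 0)
Q = T + t·(B−T) with t = -2/3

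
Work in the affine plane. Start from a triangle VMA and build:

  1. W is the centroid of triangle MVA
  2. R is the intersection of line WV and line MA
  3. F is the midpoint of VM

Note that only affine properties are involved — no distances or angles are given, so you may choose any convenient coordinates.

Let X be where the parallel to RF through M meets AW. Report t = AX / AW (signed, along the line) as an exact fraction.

Assign V = (0, 0), M = (1, 0), A = (0, 1) — the answer is frame-independent, so this choice is without loss of generality.
1. W is the centroid of triangle MVA ⇒ W = (1/3, 1/3)
2. R is the intersection of line WV and line MA ⇒ R = (1/2, 1/2)
3. F is the midpoint of VM ⇒ F = (1/2, 0)
through M parallel to RF: direction (0, -1/2); meets AW at X = (1, -1)
X = A + t·(W−A) with t = 3

t = 3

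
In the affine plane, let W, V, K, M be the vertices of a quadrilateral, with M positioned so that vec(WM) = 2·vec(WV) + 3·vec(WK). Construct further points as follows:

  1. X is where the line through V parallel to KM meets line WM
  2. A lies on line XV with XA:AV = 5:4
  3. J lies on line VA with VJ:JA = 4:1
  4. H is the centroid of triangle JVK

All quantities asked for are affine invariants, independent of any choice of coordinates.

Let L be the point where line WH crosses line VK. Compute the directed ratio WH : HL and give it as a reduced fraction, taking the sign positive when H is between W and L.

Work in coordinates with W = (0, 0), V = (1, 0), K = (0, 1), M = (2, 3).
1. X is where the line through V parallel to KM meets line WM ⇒ X = (-2, -3)
2. A lies on line XV with XA:AV = 5:4 ⇒ A = (-1/3, -4/3)
3. J lies on line VA with VJ:JA = 4:1 ⇒ J = (-1/15, -16/15)
4. H is the centroid of triangle JVK ⇒ H = (14/45, -1/45)
line WH meets VK at L = (14/13, -1/13)
H = W + t·(L−W) with t = 13/45, so WH:HL = 13/45:32/45

WH:HL = 13/32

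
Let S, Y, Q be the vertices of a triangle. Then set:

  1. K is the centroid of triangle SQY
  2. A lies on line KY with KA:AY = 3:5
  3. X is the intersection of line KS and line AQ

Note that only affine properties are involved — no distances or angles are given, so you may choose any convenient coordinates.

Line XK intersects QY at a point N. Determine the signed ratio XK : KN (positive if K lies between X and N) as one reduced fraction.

XK:KN = -6/11

Work in coordinates with S = (0, 0), Y = (1, 0), Q = (0, 1).
1. K is the centroid of triangle SQY ⇒ K = (1/3, 1/3)
2. A lies on line KY with KA:AY = 3:5 ⇒ A = (7/12, 5/24)
3. X is the intersection of line KS and line AQ ⇒ X = (14/33, 14/33)
line XK meets QY at N = (1/2, 1/2)
K = X + t·(N−X) with t = -6/5, so XK:KN = -6/5:11/5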